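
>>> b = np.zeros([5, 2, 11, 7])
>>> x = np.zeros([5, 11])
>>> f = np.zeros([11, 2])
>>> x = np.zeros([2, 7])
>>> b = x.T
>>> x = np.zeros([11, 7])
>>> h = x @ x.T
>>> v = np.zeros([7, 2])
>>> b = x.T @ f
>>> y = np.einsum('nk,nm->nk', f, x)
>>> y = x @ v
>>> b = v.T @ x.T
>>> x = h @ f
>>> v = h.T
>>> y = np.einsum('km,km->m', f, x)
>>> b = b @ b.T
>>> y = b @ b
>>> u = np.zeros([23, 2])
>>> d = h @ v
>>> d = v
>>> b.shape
(2, 2)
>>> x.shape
(11, 2)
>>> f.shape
(11, 2)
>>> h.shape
(11, 11)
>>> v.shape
(11, 11)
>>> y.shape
(2, 2)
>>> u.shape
(23, 2)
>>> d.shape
(11, 11)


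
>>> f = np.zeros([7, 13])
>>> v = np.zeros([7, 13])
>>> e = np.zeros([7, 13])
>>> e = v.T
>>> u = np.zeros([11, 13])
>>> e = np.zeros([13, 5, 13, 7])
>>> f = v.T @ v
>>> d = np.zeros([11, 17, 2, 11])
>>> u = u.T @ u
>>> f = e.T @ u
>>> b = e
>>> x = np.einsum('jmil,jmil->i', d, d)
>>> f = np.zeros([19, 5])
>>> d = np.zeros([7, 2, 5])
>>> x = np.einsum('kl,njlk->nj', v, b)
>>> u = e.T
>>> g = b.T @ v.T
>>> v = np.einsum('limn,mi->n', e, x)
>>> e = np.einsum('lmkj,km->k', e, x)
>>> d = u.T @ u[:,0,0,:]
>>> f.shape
(19, 5)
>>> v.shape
(7,)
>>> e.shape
(13,)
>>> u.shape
(7, 13, 5, 13)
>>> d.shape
(13, 5, 13, 13)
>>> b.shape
(13, 5, 13, 7)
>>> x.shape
(13, 5)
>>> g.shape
(7, 13, 5, 7)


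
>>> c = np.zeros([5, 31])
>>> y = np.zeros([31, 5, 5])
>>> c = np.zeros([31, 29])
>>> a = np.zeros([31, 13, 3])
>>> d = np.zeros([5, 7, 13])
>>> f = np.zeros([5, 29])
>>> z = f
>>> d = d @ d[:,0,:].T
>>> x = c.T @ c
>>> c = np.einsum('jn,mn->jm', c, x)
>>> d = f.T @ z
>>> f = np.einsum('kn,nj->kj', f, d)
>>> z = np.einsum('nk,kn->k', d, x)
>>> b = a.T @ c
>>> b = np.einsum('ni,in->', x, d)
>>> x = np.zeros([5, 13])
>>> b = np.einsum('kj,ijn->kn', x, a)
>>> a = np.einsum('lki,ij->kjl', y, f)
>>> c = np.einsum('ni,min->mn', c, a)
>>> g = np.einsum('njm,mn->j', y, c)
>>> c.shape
(5, 31)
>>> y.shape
(31, 5, 5)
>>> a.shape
(5, 29, 31)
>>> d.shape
(29, 29)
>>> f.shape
(5, 29)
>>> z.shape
(29,)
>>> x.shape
(5, 13)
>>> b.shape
(5, 3)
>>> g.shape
(5,)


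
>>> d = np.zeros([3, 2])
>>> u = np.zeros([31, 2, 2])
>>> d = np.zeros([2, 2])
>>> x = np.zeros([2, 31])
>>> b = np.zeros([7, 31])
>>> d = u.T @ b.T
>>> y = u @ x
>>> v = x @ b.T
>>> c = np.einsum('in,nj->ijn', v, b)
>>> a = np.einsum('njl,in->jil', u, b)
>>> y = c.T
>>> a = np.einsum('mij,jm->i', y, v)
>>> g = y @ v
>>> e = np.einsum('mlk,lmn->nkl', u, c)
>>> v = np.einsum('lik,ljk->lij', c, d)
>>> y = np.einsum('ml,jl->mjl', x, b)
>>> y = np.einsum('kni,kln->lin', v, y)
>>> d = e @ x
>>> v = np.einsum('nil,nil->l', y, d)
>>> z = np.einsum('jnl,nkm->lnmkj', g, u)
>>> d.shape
(7, 2, 31)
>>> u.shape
(31, 2, 2)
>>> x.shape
(2, 31)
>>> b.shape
(7, 31)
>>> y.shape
(7, 2, 31)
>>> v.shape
(31,)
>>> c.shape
(2, 31, 7)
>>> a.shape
(31,)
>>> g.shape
(7, 31, 7)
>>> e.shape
(7, 2, 2)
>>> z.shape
(7, 31, 2, 2, 7)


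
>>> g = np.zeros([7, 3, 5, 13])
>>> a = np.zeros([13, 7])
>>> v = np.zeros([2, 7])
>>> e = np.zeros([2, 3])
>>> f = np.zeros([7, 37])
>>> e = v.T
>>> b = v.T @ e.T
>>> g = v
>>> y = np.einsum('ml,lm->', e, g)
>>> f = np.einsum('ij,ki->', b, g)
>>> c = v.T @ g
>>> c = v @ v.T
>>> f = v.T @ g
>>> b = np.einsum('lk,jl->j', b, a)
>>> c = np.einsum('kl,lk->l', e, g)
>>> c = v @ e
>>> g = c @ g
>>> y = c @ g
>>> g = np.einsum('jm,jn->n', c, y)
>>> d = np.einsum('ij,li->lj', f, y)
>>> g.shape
(7,)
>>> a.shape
(13, 7)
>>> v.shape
(2, 7)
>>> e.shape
(7, 2)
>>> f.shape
(7, 7)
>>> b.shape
(13,)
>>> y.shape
(2, 7)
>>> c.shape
(2, 2)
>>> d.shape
(2, 7)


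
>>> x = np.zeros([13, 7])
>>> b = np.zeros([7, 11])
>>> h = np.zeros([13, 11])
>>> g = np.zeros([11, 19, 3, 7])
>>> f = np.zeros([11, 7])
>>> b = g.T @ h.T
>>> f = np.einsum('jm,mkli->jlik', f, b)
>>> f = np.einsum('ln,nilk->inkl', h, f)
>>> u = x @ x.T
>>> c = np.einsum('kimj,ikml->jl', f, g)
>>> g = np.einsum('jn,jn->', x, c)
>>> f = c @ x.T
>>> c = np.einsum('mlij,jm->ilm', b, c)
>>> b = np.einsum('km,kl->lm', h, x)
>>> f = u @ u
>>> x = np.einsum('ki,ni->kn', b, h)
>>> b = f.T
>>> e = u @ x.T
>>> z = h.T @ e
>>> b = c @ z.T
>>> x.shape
(7, 13)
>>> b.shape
(19, 3, 11)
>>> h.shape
(13, 11)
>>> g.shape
()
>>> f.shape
(13, 13)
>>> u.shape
(13, 13)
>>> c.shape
(19, 3, 7)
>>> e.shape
(13, 7)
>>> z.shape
(11, 7)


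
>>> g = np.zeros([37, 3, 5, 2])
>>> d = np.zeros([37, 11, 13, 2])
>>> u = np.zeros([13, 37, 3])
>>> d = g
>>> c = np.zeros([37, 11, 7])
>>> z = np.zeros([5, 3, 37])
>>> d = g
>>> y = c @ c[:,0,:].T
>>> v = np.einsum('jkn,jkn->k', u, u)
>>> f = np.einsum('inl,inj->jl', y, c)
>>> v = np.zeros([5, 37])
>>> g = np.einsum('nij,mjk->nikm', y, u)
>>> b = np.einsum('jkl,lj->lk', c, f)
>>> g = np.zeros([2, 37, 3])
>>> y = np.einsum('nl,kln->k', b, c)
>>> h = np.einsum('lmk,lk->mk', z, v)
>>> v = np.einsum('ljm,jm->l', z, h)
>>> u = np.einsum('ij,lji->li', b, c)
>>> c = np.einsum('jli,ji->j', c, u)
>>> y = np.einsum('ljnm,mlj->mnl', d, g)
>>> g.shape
(2, 37, 3)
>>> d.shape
(37, 3, 5, 2)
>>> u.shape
(37, 7)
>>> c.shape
(37,)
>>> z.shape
(5, 3, 37)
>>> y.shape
(2, 5, 37)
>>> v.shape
(5,)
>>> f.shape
(7, 37)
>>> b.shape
(7, 11)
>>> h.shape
(3, 37)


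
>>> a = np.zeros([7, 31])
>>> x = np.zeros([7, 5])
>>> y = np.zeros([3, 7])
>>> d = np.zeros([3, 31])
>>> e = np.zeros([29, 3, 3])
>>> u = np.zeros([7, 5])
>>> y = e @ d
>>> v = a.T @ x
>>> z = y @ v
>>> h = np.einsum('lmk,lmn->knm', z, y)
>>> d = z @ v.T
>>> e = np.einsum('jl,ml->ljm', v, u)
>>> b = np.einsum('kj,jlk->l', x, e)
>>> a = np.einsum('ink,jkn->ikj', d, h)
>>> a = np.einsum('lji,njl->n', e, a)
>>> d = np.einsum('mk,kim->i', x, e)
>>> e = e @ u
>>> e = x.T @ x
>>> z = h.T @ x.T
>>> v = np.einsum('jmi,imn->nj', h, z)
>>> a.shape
(29,)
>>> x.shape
(7, 5)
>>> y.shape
(29, 3, 31)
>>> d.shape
(31,)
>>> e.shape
(5, 5)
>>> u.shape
(7, 5)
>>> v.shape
(7, 5)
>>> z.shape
(3, 31, 7)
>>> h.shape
(5, 31, 3)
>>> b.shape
(31,)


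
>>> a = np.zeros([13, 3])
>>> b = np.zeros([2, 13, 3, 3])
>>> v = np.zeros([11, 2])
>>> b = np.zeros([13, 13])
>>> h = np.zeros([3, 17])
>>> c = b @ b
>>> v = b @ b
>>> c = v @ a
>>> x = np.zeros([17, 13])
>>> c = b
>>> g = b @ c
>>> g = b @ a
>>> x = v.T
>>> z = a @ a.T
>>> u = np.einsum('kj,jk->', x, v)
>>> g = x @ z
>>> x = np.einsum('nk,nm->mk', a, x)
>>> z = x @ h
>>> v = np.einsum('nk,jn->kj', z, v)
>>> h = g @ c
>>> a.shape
(13, 3)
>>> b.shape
(13, 13)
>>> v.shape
(17, 13)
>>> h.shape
(13, 13)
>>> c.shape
(13, 13)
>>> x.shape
(13, 3)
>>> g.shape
(13, 13)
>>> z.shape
(13, 17)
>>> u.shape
()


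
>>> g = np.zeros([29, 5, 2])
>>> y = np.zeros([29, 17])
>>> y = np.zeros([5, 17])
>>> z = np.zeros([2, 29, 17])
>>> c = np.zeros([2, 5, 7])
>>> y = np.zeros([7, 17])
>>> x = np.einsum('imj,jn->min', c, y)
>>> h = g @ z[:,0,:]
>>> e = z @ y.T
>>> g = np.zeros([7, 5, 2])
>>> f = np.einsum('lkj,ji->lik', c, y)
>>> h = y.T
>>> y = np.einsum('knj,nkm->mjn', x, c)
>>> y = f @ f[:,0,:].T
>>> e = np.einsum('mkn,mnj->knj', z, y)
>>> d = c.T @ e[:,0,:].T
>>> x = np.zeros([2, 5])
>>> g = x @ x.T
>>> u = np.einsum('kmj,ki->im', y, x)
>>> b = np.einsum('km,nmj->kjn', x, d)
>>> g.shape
(2, 2)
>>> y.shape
(2, 17, 2)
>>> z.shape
(2, 29, 17)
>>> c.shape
(2, 5, 7)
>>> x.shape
(2, 5)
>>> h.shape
(17, 7)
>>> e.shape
(29, 17, 2)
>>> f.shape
(2, 17, 5)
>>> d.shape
(7, 5, 29)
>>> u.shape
(5, 17)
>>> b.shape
(2, 29, 7)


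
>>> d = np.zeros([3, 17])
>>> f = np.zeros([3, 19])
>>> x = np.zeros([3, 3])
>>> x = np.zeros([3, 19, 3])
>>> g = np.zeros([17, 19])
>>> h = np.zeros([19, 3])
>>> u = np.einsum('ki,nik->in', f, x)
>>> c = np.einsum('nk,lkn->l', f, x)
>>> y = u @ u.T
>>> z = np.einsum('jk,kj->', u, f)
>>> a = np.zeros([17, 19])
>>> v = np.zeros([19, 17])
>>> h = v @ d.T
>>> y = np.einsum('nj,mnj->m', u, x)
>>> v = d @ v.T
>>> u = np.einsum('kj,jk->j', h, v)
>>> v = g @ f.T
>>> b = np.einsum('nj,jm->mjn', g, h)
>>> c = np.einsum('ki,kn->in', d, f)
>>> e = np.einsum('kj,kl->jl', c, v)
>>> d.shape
(3, 17)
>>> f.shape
(3, 19)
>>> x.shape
(3, 19, 3)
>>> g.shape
(17, 19)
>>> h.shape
(19, 3)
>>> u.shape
(3,)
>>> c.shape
(17, 19)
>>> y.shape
(3,)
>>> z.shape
()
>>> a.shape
(17, 19)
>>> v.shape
(17, 3)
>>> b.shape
(3, 19, 17)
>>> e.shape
(19, 3)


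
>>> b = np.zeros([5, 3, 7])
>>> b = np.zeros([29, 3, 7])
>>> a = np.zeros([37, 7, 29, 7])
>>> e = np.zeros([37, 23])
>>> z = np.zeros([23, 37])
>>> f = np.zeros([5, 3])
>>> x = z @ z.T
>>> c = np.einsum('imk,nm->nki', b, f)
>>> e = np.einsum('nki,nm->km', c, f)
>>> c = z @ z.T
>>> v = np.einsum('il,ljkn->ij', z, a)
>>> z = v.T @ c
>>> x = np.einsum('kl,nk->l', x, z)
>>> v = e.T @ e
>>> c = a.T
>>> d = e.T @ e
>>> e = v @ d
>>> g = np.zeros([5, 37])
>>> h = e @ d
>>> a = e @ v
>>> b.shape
(29, 3, 7)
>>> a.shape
(3, 3)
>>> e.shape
(3, 3)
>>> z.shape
(7, 23)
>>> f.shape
(5, 3)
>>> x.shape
(23,)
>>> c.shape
(7, 29, 7, 37)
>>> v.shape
(3, 3)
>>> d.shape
(3, 3)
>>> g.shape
(5, 37)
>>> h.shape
(3, 3)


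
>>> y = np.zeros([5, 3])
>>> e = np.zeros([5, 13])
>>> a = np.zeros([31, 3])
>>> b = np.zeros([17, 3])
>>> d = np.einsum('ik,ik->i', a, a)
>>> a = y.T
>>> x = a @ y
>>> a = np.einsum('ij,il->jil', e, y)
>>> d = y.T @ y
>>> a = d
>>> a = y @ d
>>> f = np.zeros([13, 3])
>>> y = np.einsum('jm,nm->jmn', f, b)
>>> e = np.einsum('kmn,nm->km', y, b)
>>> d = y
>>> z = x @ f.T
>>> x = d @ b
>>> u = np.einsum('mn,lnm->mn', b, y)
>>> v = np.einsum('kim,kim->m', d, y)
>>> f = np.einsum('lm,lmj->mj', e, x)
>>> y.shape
(13, 3, 17)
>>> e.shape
(13, 3)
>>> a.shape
(5, 3)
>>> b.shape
(17, 3)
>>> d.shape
(13, 3, 17)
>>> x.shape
(13, 3, 3)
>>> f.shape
(3, 3)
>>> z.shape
(3, 13)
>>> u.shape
(17, 3)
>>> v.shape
(17,)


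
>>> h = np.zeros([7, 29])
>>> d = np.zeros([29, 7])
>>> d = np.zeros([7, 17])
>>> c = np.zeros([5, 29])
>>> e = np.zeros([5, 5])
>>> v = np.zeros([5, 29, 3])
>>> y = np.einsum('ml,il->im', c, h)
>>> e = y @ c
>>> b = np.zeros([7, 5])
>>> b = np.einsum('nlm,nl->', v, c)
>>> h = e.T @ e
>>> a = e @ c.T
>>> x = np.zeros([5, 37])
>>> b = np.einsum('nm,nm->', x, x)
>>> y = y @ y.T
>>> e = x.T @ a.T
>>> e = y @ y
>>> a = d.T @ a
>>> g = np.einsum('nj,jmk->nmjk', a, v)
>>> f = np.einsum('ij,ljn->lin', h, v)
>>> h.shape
(29, 29)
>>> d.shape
(7, 17)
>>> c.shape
(5, 29)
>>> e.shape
(7, 7)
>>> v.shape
(5, 29, 3)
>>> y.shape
(7, 7)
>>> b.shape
()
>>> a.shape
(17, 5)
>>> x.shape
(5, 37)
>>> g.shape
(17, 29, 5, 3)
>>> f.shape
(5, 29, 3)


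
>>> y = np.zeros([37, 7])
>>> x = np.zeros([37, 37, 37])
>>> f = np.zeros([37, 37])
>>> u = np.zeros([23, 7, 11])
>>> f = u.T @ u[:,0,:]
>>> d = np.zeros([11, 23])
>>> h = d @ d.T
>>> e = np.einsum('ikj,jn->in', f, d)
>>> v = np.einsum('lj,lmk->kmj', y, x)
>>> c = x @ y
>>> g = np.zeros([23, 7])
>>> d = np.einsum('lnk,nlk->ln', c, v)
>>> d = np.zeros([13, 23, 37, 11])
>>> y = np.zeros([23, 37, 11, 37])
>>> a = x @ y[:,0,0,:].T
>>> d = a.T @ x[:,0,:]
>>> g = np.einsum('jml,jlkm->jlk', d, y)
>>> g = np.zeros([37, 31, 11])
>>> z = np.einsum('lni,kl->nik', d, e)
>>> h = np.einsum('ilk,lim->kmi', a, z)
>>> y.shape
(23, 37, 11, 37)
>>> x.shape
(37, 37, 37)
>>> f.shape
(11, 7, 11)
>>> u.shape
(23, 7, 11)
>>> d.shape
(23, 37, 37)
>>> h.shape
(23, 11, 37)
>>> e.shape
(11, 23)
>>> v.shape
(37, 37, 7)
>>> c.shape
(37, 37, 7)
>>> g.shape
(37, 31, 11)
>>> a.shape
(37, 37, 23)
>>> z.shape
(37, 37, 11)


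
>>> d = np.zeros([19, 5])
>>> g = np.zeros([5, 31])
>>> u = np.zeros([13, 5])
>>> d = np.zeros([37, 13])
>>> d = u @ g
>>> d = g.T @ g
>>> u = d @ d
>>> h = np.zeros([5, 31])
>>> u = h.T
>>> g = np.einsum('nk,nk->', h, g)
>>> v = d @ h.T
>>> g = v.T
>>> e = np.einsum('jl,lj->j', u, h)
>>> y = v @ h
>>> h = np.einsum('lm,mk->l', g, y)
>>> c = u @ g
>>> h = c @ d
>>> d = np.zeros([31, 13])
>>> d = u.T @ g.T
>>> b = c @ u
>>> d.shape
(5, 5)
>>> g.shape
(5, 31)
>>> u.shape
(31, 5)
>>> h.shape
(31, 31)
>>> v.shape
(31, 5)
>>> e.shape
(31,)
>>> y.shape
(31, 31)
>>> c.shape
(31, 31)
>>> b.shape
(31, 5)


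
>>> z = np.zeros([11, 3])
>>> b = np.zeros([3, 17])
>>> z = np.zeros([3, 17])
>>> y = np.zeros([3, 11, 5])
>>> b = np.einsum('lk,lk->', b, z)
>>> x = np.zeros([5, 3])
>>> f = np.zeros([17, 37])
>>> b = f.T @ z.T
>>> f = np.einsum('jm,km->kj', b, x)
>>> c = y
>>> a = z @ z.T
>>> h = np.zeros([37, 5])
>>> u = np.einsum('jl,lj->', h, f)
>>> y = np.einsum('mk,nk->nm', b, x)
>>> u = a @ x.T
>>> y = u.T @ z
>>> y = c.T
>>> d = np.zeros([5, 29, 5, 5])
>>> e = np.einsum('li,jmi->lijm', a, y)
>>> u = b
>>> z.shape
(3, 17)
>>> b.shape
(37, 3)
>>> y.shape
(5, 11, 3)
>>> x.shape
(5, 3)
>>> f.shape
(5, 37)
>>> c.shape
(3, 11, 5)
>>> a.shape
(3, 3)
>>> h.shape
(37, 5)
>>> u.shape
(37, 3)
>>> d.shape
(5, 29, 5, 5)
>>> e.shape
(3, 3, 5, 11)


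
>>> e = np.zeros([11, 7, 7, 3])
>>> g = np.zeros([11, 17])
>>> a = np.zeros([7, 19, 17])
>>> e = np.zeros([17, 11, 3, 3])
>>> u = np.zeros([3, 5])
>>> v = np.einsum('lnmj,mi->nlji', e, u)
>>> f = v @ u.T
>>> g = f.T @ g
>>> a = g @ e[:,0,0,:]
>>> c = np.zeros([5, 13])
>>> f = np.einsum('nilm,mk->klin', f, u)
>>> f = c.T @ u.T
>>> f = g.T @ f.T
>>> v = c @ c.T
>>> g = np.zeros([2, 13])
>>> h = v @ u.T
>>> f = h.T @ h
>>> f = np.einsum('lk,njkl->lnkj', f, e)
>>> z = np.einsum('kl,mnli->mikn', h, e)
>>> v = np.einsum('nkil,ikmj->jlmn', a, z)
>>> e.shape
(17, 11, 3, 3)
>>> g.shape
(2, 13)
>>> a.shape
(3, 3, 17, 3)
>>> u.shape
(3, 5)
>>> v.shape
(11, 3, 5, 3)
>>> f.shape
(3, 17, 3, 11)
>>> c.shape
(5, 13)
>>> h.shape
(5, 3)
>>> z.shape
(17, 3, 5, 11)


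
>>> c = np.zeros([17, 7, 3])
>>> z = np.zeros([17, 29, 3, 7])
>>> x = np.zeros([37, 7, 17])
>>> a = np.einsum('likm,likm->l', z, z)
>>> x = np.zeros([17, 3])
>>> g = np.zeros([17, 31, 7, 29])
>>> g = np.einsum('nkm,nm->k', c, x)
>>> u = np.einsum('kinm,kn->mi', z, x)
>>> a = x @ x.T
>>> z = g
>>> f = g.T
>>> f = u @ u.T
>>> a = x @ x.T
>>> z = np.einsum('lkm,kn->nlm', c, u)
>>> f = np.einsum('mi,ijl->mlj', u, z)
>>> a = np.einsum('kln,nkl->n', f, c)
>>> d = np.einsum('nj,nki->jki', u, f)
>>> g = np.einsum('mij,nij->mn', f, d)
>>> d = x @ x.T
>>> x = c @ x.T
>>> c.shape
(17, 7, 3)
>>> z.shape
(29, 17, 3)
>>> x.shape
(17, 7, 17)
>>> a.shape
(17,)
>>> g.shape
(7, 29)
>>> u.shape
(7, 29)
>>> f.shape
(7, 3, 17)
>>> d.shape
(17, 17)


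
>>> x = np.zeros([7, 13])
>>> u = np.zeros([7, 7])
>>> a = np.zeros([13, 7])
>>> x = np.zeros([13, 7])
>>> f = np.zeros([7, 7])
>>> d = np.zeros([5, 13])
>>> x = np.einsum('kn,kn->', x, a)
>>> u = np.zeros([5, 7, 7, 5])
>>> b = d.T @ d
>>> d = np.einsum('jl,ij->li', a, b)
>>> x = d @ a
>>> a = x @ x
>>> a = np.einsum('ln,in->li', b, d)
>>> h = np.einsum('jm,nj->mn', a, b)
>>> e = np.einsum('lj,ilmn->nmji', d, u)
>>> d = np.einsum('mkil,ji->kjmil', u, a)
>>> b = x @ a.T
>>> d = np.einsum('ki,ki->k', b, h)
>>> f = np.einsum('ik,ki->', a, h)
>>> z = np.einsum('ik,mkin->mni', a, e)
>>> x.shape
(7, 7)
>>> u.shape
(5, 7, 7, 5)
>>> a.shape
(13, 7)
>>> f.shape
()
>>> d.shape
(7,)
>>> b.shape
(7, 13)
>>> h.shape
(7, 13)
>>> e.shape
(5, 7, 13, 5)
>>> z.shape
(5, 5, 13)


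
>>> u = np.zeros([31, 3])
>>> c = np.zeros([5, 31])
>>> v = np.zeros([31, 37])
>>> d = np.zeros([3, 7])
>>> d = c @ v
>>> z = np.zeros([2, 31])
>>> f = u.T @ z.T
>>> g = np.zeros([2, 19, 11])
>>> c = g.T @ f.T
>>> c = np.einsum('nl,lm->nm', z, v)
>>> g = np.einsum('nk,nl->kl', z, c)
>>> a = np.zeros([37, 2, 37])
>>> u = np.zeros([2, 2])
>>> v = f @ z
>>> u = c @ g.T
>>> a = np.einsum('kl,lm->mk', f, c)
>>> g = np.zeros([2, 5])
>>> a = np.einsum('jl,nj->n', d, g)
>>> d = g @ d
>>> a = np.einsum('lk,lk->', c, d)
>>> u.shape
(2, 31)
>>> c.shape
(2, 37)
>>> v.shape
(3, 31)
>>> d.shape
(2, 37)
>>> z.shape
(2, 31)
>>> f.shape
(3, 2)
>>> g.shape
(2, 5)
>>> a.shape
()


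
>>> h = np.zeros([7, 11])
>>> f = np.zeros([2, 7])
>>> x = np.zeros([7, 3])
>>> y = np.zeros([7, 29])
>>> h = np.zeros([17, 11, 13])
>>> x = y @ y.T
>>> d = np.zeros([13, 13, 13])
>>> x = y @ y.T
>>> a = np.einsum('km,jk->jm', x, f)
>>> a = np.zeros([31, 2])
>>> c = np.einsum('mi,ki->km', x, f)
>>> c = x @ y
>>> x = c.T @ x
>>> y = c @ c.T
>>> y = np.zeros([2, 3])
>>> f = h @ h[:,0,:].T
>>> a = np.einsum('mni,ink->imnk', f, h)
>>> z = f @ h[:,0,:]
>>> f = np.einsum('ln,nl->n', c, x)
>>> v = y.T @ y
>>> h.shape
(17, 11, 13)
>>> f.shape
(29,)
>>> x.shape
(29, 7)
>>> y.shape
(2, 3)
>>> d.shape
(13, 13, 13)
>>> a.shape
(17, 17, 11, 13)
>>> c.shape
(7, 29)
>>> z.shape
(17, 11, 13)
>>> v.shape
(3, 3)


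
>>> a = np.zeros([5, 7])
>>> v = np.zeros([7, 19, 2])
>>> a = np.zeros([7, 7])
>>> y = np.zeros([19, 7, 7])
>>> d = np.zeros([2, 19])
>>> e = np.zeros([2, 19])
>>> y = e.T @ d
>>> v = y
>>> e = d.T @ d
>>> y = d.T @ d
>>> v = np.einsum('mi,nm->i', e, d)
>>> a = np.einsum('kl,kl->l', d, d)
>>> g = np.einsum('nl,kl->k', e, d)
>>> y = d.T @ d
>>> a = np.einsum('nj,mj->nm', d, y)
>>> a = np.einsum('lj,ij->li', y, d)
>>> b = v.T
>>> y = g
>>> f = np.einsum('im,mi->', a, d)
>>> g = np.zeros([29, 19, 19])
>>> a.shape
(19, 2)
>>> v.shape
(19,)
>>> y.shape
(2,)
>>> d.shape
(2, 19)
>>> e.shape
(19, 19)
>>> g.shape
(29, 19, 19)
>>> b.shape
(19,)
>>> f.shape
()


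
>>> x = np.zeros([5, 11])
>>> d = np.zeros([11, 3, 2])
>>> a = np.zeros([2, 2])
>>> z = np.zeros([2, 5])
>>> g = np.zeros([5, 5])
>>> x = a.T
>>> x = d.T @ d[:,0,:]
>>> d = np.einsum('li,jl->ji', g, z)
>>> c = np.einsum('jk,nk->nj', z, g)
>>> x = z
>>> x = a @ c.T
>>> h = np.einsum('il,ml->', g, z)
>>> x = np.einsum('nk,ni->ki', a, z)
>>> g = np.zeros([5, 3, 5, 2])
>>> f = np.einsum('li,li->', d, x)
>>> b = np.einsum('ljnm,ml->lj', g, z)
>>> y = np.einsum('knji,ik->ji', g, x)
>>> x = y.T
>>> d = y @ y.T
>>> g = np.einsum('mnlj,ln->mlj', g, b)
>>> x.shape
(2, 5)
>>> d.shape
(5, 5)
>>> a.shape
(2, 2)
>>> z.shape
(2, 5)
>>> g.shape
(5, 5, 2)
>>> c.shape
(5, 2)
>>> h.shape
()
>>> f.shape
()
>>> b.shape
(5, 3)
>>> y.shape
(5, 2)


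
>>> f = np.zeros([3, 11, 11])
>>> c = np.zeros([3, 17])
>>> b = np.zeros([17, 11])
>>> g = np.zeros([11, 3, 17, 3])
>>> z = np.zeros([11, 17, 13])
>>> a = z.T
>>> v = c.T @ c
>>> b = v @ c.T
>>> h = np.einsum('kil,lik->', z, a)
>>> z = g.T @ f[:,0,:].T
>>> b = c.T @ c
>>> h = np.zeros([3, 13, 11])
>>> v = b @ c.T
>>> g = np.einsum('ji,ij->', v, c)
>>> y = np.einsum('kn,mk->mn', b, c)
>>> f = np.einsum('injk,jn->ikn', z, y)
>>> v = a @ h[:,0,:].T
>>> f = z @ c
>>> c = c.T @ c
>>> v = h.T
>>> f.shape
(3, 17, 3, 17)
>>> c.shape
(17, 17)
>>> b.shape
(17, 17)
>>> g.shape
()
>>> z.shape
(3, 17, 3, 3)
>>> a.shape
(13, 17, 11)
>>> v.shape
(11, 13, 3)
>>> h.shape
(3, 13, 11)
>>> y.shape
(3, 17)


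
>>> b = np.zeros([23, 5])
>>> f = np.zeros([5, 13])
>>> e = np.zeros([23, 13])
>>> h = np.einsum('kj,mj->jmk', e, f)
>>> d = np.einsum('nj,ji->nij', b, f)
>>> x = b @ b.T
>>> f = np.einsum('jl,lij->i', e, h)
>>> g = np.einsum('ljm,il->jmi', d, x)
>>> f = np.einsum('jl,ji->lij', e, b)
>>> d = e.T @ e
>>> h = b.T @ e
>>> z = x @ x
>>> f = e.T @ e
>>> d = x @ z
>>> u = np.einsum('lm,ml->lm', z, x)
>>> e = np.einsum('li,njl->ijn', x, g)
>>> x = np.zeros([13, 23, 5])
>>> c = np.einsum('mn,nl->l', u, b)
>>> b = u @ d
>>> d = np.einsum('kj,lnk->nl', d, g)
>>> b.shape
(23, 23)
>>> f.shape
(13, 13)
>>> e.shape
(23, 5, 13)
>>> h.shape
(5, 13)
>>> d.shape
(5, 13)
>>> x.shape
(13, 23, 5)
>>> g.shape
(13, 5, 23)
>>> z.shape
(23, 23)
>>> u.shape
(23, 23)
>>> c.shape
(5,)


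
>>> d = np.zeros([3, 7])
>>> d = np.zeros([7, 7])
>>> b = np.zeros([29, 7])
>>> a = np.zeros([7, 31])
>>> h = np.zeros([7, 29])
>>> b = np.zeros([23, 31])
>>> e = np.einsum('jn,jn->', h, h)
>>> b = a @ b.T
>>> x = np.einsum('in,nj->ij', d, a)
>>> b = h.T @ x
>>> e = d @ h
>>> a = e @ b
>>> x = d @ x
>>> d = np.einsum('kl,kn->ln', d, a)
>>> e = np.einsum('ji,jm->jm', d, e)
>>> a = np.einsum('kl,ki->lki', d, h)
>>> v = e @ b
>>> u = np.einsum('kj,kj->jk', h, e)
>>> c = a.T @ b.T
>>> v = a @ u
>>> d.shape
(7, 31)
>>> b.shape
(29, 31)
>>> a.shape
(31, 7, 29)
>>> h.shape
(7, 29)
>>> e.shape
(7, 29)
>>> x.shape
(7, 31)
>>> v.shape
(31, 7, 7)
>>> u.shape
(29, 7)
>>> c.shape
(29, 7, 29)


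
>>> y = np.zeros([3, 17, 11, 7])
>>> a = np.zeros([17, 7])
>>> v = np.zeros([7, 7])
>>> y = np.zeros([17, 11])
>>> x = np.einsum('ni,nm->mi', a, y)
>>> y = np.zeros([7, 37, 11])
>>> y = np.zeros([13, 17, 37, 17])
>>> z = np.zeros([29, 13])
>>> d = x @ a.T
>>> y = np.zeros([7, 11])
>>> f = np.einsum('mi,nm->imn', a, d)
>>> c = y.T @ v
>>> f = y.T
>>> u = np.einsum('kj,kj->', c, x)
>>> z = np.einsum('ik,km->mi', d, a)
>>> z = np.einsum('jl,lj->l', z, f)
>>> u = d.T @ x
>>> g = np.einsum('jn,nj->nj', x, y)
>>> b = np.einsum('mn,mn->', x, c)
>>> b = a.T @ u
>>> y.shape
(7, 11)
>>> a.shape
(17, 7)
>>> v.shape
(7, 7)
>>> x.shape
(11, 7)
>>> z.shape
(11,)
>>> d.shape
(11, 17)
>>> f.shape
(11, 7)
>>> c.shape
(11, 7)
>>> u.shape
(17, 7)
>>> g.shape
(7, 11)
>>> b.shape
(7, 7)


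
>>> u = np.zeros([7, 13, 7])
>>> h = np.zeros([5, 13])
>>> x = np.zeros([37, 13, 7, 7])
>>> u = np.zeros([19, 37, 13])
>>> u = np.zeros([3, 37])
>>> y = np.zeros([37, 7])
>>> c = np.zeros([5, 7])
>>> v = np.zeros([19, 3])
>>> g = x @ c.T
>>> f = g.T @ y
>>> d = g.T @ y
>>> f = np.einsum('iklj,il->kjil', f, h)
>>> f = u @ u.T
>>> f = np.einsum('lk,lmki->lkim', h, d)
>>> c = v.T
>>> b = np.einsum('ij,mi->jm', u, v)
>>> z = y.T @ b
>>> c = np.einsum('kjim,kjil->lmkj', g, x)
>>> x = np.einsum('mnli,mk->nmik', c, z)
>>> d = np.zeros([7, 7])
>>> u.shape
(3, 37)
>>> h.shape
(5, 13)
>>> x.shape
(5, 7, 13, 19)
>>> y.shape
(37, 7)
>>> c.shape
(7, 5, 37, 13)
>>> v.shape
(19, 3)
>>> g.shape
(37, 13, 7, 5)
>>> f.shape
(5, 13, 7, 7)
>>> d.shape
(7, 7)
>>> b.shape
(37, 19)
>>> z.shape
(7, 19)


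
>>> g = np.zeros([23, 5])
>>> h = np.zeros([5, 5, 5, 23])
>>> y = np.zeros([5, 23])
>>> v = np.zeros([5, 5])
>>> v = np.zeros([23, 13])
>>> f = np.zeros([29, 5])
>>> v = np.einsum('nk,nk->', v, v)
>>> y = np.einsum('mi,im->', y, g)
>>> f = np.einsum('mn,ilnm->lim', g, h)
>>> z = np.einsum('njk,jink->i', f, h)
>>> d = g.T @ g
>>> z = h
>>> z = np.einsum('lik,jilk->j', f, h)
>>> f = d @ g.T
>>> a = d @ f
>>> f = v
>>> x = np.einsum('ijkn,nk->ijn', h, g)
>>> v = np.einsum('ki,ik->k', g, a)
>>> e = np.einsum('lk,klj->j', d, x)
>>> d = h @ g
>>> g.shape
(23, 5)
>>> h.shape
(5, 5, 5, 23)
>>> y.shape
()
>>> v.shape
(23,)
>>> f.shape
()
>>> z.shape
(5,)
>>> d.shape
(5, 5, 5, 5)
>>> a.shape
(5, 23)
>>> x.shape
(5, 5, 23)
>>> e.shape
(23,)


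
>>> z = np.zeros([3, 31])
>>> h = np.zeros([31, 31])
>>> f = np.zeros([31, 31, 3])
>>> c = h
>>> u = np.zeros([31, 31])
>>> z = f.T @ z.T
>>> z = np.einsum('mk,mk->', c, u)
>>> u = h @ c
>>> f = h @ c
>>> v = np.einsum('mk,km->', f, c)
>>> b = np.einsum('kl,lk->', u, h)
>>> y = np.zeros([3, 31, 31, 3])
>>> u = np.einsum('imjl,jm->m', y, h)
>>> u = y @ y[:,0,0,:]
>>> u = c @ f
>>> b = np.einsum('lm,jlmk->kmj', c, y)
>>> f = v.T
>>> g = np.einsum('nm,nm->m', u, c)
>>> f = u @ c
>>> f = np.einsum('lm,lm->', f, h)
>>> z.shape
()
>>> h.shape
(31, 31)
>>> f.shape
()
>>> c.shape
(31, 31)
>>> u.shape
(31, 31)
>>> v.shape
()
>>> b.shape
(3, 31, 3)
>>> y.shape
(3, 31, 31, 3)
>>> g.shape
(31,)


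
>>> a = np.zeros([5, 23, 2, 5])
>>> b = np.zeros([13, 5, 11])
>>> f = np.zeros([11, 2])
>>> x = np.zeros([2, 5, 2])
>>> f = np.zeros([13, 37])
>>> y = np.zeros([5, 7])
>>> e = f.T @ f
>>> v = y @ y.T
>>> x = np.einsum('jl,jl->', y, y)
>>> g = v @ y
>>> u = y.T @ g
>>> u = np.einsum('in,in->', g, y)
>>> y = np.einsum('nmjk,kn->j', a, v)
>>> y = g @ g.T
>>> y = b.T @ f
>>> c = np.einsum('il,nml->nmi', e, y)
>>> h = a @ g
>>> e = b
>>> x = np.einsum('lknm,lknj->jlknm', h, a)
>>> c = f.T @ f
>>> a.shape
(5, 23, 2, 5)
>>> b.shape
(13, 5, 11)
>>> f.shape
(13, 37)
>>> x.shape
(5, 5, 23, 2, 7)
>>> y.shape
(11, 5, 37)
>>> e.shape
(13, 5, 11)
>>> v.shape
(5, 5)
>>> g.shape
(5, 7)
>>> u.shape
()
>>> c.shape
(37, 37)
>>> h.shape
(5, 23, 2, 7)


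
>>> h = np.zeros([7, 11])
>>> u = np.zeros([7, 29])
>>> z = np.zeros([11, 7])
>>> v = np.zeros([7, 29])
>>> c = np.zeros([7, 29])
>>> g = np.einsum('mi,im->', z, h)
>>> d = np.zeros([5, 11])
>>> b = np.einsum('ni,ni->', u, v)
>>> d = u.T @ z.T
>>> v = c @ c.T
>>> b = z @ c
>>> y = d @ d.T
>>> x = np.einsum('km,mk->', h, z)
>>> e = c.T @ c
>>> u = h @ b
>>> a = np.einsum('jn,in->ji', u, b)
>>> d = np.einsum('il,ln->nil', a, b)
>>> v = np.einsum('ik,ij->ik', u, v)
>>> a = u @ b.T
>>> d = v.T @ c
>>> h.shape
(7, 11)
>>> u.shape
(7, 29)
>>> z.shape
(11, 7)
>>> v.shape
(7, 29)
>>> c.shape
(7, 29)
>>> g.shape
()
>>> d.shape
(29, 29)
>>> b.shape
(11, 29)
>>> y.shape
(29, 29)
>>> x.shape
()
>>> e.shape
(29, 29)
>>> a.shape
(7, 11)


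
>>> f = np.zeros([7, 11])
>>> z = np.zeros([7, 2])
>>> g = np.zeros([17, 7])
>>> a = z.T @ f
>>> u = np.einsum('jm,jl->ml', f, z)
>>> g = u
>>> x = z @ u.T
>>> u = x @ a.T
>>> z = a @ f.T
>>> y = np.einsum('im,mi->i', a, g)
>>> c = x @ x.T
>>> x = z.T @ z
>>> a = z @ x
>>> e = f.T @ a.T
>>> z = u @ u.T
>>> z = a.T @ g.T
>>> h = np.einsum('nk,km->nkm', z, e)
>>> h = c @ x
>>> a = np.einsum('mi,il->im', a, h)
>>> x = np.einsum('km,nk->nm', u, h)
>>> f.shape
(7, 11)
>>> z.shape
(7, 11)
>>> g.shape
(11, 2)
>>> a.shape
(7, 2)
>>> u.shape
(7, 2)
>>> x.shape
(7, 2)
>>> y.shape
(2,)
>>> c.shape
(7, 7)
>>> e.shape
(11, 2)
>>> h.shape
(7, 7)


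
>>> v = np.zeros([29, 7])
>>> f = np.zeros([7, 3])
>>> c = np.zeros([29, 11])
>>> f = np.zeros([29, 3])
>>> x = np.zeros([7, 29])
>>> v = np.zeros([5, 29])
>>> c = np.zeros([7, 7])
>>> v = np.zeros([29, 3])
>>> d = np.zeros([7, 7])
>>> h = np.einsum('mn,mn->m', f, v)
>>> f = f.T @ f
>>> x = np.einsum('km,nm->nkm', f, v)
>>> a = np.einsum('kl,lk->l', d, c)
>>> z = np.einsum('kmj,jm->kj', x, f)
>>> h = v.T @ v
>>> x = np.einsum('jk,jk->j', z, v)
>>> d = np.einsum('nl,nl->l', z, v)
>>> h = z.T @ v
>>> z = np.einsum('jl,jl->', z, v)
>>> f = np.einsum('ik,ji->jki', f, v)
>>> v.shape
(29, 3)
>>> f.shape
(29, 3, 3)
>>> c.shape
(7, 7)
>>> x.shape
(29,)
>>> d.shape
(3,)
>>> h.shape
(3, 3)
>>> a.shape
(7,)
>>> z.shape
()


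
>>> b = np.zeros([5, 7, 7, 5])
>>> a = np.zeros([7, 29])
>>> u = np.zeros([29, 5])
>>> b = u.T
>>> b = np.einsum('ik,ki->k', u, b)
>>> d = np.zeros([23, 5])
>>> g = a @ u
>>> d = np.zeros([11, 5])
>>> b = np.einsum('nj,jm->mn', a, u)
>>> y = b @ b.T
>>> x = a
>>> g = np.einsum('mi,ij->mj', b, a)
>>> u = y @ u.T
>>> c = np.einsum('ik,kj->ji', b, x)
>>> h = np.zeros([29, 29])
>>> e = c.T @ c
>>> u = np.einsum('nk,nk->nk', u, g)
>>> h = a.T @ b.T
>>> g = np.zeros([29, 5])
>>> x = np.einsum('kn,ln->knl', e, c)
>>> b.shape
(5, 7)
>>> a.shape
(7, 29)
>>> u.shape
(5, 29)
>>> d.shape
(11, 5)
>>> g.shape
(29, 5)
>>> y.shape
(5, 5)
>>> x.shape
(5, 5, 29)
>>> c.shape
(29, 5)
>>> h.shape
(29, 5)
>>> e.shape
(5, 5)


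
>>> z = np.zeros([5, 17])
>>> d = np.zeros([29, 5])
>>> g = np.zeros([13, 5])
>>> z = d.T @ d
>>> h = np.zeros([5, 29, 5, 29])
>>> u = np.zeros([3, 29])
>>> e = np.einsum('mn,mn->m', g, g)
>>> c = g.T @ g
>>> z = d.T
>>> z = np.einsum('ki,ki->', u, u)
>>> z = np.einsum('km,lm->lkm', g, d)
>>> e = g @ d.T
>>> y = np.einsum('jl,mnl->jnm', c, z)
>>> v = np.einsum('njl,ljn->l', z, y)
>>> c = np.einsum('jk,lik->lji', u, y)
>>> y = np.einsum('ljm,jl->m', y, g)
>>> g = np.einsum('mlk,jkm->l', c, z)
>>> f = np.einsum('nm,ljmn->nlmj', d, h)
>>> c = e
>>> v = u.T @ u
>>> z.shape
(29, 13, 5)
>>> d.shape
(29, 5)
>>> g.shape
(3,)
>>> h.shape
(5, 29, 5, 29)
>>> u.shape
(3, 29)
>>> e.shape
(13, 29)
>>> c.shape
(13, 29)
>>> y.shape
(29,)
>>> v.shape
(29, 29)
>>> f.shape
(29, 5, 5, 29)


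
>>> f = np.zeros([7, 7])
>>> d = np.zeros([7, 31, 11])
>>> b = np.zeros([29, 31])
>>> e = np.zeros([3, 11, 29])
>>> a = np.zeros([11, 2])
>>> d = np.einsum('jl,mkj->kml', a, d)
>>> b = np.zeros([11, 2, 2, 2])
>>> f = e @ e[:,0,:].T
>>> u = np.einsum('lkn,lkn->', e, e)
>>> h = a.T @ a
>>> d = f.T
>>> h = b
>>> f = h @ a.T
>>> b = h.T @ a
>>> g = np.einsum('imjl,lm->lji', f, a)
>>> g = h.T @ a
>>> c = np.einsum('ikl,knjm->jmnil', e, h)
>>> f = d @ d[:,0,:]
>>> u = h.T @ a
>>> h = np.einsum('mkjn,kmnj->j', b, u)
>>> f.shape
(3, 11, 3)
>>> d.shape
(3, 11, 3)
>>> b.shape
(2, 2, 2, 2)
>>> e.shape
(3, 11, 29)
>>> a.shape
(11, 2)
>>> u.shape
(2, 2, 2, 2)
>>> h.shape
(2,)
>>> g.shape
(2, 2, 2, 2)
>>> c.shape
(2, 2, 2, 3, 29)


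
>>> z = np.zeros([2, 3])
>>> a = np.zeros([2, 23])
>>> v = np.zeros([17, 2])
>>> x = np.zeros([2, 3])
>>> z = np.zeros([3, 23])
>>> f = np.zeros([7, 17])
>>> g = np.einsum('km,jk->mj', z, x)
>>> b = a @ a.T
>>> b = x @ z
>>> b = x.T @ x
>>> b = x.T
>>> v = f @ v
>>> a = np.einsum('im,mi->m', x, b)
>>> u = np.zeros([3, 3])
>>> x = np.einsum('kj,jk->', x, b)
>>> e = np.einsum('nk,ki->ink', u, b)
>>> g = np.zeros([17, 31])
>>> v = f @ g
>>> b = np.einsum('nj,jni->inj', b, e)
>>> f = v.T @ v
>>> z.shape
(3, 23)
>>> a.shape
(3,)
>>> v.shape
(7, 31)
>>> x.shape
()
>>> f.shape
(31, 31)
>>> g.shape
(17, 31)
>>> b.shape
(3, 3, 2)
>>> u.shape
(3, 3)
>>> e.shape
(2, 3, 3)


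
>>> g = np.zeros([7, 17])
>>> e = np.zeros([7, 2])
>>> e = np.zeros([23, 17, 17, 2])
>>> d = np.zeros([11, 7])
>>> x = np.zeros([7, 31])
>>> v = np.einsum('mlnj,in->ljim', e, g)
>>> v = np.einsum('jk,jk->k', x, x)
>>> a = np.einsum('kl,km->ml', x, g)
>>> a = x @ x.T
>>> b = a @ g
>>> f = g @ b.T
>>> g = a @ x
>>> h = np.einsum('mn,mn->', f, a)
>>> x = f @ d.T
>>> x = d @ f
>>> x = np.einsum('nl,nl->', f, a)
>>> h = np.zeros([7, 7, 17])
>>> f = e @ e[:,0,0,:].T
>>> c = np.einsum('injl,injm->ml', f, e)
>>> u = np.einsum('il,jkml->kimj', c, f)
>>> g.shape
(7, 31)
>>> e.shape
(23, 17, 17, 2)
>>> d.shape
(11, 7)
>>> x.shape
()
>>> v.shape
(31,)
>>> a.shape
(7, 7)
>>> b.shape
(7, 17)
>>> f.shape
(23, 17, 17, 23)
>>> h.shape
(7, 7, 17)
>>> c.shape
(2, 23)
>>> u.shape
(17, 2, 17, 23)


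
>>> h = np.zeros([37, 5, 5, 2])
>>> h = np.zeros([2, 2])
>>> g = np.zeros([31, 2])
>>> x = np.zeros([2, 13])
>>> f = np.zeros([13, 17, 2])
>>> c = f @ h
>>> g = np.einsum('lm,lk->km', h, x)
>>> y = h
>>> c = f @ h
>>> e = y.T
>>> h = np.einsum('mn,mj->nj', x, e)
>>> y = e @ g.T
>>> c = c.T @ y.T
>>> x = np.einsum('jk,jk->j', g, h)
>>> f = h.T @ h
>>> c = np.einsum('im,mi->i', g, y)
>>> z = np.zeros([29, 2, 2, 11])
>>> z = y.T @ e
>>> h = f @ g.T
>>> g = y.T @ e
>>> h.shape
(2, 13)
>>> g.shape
(13, 2)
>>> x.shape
(13,)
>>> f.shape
(2, 2)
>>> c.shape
(13,)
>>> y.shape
(2, 13)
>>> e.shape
(2, 2)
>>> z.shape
(13, 2)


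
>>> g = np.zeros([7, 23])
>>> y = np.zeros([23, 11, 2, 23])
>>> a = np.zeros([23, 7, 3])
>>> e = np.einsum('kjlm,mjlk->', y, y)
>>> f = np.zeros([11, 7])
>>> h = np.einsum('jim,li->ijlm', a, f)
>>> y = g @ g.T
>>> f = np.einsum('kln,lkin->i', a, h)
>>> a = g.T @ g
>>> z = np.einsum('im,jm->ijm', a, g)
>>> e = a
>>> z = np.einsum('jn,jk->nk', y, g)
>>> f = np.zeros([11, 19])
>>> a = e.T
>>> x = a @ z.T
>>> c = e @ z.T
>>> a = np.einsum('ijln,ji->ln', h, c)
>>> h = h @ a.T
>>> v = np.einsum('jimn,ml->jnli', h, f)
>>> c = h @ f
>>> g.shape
(7, 23)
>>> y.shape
(7, 7)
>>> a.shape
(11, 3)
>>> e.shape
(23, 23)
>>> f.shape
(11, 19)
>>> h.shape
(7, 23, 11, 11)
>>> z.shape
(7, 23)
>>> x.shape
(23, 7)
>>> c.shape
(7, 23, 11, 19)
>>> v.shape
(7, 11, 19, 23)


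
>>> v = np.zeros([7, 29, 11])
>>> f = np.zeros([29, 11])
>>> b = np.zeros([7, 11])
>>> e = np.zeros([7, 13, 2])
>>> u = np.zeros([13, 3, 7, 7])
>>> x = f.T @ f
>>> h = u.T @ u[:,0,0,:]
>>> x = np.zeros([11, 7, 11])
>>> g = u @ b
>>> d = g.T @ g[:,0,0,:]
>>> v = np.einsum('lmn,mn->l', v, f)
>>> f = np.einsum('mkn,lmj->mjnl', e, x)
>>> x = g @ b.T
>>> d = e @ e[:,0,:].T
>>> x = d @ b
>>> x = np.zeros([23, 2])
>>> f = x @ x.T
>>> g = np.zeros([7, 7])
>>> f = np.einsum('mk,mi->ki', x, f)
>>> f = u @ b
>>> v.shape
(7,)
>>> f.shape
(13, 3, 7, 11)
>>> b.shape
(7, 11)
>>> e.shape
(7, 13, 2)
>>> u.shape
(13, 3, 7, 7)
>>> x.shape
(23, 2)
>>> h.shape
(7, 7, 3, 7)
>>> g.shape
(7, 7)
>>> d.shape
(7, 13, 7)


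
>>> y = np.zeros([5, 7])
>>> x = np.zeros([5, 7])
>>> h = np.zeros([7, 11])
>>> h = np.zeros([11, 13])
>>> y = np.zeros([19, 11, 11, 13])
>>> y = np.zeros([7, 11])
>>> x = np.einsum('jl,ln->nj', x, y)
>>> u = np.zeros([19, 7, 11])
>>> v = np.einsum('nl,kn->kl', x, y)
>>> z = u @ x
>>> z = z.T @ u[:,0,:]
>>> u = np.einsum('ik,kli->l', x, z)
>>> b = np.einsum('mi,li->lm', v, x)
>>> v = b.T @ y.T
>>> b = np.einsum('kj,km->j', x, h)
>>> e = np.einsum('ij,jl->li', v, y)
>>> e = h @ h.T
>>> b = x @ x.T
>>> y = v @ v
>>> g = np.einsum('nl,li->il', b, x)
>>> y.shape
(7, 7)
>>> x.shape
(11, 5)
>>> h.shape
(11, 13)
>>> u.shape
(7,)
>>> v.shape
(7, 7)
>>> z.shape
(5, 7, 11)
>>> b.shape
(11, 11)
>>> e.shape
(11, 11)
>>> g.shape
(5, 11)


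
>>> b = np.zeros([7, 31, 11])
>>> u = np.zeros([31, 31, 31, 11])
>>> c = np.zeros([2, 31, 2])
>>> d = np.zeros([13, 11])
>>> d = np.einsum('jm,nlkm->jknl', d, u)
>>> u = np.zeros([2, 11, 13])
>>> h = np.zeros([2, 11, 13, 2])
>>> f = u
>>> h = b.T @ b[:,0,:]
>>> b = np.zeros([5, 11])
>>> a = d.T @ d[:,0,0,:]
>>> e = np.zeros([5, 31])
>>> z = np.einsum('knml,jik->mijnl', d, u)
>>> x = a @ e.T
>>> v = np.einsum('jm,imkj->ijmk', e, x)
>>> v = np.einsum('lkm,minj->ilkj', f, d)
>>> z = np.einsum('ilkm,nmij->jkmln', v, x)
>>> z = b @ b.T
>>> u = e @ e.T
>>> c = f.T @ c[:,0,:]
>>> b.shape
(5, 11)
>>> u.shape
(5, 5)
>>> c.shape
(13, 11, 2)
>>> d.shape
(13, 31, 31, 31)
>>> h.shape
(11, 31, 11)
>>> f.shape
(2, 11, 13)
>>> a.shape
(31, 31, 31, 31)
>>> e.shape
(5, 31)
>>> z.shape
(5, 5)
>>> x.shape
(31, 31, 31, 5)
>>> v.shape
(31, 2, 11, 31)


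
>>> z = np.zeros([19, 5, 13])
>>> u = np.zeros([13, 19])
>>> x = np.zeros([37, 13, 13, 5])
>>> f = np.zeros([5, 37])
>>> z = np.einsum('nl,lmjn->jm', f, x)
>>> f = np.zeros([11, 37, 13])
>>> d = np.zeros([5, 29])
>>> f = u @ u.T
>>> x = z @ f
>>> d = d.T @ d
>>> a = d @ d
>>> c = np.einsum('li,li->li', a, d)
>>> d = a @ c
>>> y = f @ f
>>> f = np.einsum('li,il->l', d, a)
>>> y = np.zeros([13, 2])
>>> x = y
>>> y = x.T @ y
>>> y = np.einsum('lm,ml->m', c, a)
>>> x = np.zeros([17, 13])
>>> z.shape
(13, 13)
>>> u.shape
(13, 19)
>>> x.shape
(17, 13)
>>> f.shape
(29,)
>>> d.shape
(29, 29)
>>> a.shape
(29, 29)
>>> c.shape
(29, 29)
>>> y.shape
(29,)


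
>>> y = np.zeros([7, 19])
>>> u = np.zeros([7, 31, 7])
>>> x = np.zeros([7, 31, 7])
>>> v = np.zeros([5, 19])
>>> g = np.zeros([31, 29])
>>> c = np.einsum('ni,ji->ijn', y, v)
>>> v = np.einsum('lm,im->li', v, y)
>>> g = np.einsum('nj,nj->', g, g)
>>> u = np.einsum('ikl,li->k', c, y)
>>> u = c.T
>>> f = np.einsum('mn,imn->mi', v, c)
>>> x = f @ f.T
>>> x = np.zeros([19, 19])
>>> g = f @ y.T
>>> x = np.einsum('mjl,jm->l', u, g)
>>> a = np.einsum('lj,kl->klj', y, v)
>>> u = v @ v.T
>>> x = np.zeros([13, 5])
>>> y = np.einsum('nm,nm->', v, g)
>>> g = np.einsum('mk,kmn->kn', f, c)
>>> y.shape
()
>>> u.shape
(5, 5)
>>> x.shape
(13, 5)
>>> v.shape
(5, 7)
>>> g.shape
(19, 7)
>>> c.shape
(19, 5, 7)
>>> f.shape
(5, 19)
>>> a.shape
(5, 7, 19)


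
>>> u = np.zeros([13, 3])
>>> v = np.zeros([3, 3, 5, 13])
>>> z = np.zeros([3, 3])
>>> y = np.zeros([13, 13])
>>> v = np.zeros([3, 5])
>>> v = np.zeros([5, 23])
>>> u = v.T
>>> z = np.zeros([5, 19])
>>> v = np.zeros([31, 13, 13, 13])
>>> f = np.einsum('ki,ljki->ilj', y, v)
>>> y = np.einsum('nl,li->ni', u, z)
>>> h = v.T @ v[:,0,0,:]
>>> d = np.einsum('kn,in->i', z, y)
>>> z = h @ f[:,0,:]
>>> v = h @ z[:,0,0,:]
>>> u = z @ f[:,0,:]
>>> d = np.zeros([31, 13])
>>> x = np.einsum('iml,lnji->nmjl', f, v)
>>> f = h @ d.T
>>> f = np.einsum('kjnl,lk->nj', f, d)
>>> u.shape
(13, 13, 13, 13)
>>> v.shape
(13, 13, 13, 13)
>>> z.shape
(13, 13, 13, 13)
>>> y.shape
(23, 19)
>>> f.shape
(13, 13)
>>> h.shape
(13, 13, 13, 13)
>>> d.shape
(31, 13)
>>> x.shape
(13, 31, 13, 13)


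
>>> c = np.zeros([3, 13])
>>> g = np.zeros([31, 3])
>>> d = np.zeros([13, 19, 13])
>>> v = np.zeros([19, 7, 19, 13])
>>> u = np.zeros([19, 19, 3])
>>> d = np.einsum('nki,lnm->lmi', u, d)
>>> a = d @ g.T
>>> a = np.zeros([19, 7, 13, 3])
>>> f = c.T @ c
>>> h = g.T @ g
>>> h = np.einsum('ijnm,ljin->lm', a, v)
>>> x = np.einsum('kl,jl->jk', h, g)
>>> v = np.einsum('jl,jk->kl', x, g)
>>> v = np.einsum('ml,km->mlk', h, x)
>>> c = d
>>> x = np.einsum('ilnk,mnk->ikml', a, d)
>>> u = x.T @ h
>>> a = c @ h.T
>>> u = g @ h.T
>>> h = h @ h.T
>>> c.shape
(13, 13, 3)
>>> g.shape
(31, 3)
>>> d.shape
(13, 13, 3)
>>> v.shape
(19, 3, 31)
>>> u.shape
(31, 19)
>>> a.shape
(13, 13, 19)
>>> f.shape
(13, 13)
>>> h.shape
(19, 19)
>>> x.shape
(19, 3, 13, 7)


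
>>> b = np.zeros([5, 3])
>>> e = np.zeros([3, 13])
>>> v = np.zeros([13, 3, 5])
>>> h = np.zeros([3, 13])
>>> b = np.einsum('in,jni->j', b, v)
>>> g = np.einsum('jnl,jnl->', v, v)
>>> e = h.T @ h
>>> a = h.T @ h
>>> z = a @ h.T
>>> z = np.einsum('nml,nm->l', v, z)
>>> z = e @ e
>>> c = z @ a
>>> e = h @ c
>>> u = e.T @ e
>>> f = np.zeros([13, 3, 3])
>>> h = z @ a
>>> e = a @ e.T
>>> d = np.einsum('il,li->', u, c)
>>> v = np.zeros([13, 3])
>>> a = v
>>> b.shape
(13,)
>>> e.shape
(13, 3)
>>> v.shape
(13, 3)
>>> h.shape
(13, 13)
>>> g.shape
()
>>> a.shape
(13, 3)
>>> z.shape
(13, 13)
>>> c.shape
(13, 13)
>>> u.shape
(13, 13)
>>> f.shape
(13, 3, 3)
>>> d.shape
()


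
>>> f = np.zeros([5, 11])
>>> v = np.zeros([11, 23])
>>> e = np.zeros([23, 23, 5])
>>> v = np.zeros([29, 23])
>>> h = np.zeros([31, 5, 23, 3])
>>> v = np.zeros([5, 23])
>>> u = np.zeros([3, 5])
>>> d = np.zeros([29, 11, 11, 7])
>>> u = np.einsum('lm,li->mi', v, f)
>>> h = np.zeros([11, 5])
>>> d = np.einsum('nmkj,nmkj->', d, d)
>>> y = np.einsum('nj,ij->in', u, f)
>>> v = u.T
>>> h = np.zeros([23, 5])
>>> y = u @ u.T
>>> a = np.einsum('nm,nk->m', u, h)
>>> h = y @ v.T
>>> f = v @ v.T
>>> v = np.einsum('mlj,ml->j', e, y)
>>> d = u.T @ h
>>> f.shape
(11, 11)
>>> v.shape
(5,)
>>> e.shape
(23, 23, 5)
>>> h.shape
(23, 11)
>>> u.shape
(23, 11)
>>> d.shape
(11, 11)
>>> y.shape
(23, 23)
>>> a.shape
(11,)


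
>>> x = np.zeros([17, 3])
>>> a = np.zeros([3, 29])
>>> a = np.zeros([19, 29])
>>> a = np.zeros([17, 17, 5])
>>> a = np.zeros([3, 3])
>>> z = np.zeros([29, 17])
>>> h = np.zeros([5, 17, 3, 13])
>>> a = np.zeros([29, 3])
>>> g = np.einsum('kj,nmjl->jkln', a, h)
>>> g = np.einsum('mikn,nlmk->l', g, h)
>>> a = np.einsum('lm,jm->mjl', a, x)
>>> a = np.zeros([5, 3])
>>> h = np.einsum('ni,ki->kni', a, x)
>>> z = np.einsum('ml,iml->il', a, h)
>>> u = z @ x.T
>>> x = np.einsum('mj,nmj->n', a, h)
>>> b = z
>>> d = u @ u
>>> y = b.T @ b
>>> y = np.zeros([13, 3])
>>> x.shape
(17,)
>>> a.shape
(5, 3)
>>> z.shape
(17, 3)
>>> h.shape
(17, 5, 3)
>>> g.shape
(17,)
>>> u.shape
(17, 17)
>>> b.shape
(17, 3)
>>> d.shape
(17, 17)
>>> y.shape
(13, 3)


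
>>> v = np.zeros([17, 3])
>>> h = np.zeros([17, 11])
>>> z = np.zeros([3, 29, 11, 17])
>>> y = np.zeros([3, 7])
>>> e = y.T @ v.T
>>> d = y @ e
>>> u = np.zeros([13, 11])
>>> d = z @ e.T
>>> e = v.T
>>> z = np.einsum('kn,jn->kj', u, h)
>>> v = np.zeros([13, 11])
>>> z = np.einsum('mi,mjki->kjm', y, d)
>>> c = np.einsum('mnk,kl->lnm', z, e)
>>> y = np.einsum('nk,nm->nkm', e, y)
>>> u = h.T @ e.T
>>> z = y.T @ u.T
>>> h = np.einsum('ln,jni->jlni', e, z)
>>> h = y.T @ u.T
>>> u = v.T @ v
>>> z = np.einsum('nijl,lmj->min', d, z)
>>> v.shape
(13, 11)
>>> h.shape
(7, 17, 11)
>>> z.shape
(17, 29, 3)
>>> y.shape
(3, 17, 7)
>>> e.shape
(3, 17)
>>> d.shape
(3, 29, 11, 7)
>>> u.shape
(11, 11)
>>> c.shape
(17, 29, 11)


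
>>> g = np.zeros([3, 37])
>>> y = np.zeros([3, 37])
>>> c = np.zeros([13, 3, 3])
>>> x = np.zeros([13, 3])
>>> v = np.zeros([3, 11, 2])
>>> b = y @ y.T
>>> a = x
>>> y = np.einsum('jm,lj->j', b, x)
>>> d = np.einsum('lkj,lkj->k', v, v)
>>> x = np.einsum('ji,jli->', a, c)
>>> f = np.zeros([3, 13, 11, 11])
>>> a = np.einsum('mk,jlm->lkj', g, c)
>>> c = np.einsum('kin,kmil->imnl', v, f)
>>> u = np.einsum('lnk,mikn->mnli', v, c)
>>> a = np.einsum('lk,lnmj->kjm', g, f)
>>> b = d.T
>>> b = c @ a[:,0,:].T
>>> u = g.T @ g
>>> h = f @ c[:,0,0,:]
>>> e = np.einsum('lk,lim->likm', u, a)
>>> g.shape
(3, 37)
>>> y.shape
(3,)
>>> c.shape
(11, 13, 2, 11)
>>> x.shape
()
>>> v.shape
(3, 11, 2)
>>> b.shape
(11, 13, 2, 37)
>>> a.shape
(37, 11, 11)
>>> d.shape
(11,)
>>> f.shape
(3, 13, 11, 11)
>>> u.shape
(37, 37)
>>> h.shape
(3, 13, 11, 11)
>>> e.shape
(37, 11, 37, 11)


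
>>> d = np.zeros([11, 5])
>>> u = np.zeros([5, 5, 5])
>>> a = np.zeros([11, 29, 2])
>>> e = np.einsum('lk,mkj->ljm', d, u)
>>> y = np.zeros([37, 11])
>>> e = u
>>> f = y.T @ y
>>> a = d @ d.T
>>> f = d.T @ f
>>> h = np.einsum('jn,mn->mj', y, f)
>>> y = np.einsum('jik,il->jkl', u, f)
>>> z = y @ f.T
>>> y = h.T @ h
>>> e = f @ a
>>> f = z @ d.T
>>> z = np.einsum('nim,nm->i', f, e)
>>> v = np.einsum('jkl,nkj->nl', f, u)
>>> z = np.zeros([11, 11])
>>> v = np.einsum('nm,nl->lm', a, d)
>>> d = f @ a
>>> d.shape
(5, 5, 11)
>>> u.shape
(5, 5, 5)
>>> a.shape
(11, 11)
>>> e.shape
(5, 11)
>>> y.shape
(37, 37)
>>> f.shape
(5, 5, 11)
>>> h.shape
(5, 37)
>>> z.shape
(11, 11)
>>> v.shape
(5, 11)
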